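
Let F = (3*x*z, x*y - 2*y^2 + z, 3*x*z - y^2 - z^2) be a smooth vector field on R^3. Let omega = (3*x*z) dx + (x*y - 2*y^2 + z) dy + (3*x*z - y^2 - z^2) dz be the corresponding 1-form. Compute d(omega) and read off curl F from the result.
d(omega) = (-2*y - 1) dy ∧ dz + (3*x - 3*z) dz ∧ dx + (y) dx ∧ dy; curl F = (-2*y - 1, 3*x - 3*z, y)

d omega = sum_{i<j} (∂f_j/∂x_i - ∂f_i/∂x_j) dx_i ∧ dx_j. Under the identification (dy ∧ dz, dz ∧ dx, dx ∧ dy) ↔ (e_x, e_y, e_z), the coefficients are exactly the components of curl F. Compute:
  ∂R/∂y - ∂Q/∂z = (-2*y) - (1) = -2*y - 1
  ∂P/∂z - ∂R/∂x = (3*x) - (3*z) = 3*x - 3*z
  ∂Q/∂x - ∂P/∂y = (y) - (0) = y.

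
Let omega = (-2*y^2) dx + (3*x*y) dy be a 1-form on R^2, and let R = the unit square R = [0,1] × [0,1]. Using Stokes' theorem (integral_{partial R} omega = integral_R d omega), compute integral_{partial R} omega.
integral_(partial R) omega = 7/2

Stokes: integral_partial_R omega = integral_R d omega with d omega = (∂Q/∂x - ∂P/∂y) dx ∧ dy.
  ∂Q/∂x = 3*y
  ∂P/∂y = -4*y
  integrand = ∂Q/∂x - ∂P/∂y = 7*y.
Integrating over R: integral_0^1 integral_0^1 (7*y) dx dy = 7/2.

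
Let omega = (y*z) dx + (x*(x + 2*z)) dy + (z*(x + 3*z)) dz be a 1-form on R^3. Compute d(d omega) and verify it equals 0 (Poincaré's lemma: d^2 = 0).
d(d omega) = 0

Step 1: d omega = sum_{i<j} (∂f_j/∂x_i - ∂f_i/∂x_j) dx_i ∧ dx_j:
  coeff of dx ∧ dy: 2*x + z
  coeff of dx ∧ dz: -y + z
  coeff of dy ∧ dz: -2*x
Step 2: Apply d again to each 2-form coefficient. The only possible 3-form in R^3 is dx ∧ dy ∧ dz, with coefficient
  ∂(coeff of dy∧dz)/∂x - ∂(coeff of dx∧dz)/∂y + ∂(coeff of dx∧dy)/∂z
  = ∂/∂x (-2*x) - ∂/∂y (-y + z) + ∂/∂z (2*x + z).
Each of these terms simplifies to sums of mixed partials that cancel in pairs. The result is 0 (by equality of mixed partials for smooth functions — Schwarz / Clairaut).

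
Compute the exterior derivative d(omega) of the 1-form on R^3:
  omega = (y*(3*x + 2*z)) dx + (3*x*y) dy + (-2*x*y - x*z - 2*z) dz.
d(omega) = (-3*x + 3*y - 2*z) dx ∧ dy + (-4*y - z) dx ∧ dz + (-2*x) dy ∧ dz

For a 1-form omega = sum_i f_i dx_i, the exterior derivative is
  d(omega) = sum_{i < j} (∂f_j/∂x_i - ∂f_i/∂x_j) dx_i ∧ dx_j.
  coefficient of dx ∧ dy: ∂f_2/∂x - ∂f_1/∂y = ∂(3*x*y)/∂x - ∂(y*(3*x + 2*z))/∂y = -3*x + 3*y - 2*z
  coefficient of dx ∧ dz: ∂f_3/∂x - ∂f_1/∂z = ∂(-2*x*y - x*z - 2*z)/∂x - ∂(y*(3*x + 2*z))/∂z = -4*y - z
  coefficient of dy ∧ dz: ∂f_3/∂y - ∂f_2/∂z = ∂(-2*x*y - x*z - 2*z)/∂y - ∂(3*x*y)/∂z = -2*x
Assembling: d(omega) = (-3*x + 3*y - 2*z) dx ∧ dy + (-4*y - z) dx ∧ dz + (-2*x) dy ∧ dz.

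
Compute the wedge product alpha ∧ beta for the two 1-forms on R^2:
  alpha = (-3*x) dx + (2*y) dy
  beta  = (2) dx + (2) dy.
alpha ∧ beta = (-6*x - 4*y) dx ∧ dy

Distribute the wedge, using dx_i ∧ dx_j = -dx_j ∧ dx_i and dx_i ∧ dx_i = 0. For each pair (i, j) with i < j, the coefficient of dx_i ∧ dx_j in alpha ∧ beta is (alpha_i * beta_j - alpha_j * beta_i). Collecting: alpha ∧ beta = (-6*x - 4*y) dx ∧ dy.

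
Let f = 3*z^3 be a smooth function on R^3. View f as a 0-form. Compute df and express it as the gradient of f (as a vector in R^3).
df = (0) dx + (0) dy + (9*z^2) dz; grad f = (0, 0, 9*z^2)

For a 0-form f, d f = (∂f/∂x) dx + (∂f/∂y) dy + (∂f/∂z) dz. The components of the vector representation are exactly the entries of grad f in Cartesian coordinates:
  ∂f/∂x = 0
  ∂f/∂y = 0
  ∂f/∂z = 9*z^2.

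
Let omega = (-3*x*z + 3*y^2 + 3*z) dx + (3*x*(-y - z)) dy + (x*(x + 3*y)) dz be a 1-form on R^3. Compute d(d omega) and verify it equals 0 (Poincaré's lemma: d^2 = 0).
d(d omega) = 0

Step 1: d omega = sum_{i<j} (∂f_j/∂x_i - ∂f_i/∂x_j) dx_i ∧ dx_j:
  coeff of dx ∧ dy: -9*y - 3*z
  coeff of dx ∧ dz: 5*x + 3*y - 3
  coeff of dy ∧ dz: 6*x
Step 2: Apply d again to each 2-form coefficient. The only possible 3-form in R^3 is dx ∧ dy ∧ dz, with coefficient
  ∂(coeff of dy∧dz)/∂x - ∂(coeff of dx∧dz)/∂y + ∂(coeff of dx∧dy)/∂z
  = ∂/∂x (6*x) - ∂/∂y (5*x + 3*y - 3) + ∂/∂z (-9*y - 3*z).
Each of these terms simplifies to sums of mixed partials that cancel in pairs. The result is 0 (by equality of mixed partials for smooth functions — Schwarz / Clairaut).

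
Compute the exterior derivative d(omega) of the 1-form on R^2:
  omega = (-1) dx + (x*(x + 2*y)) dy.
d(omega) = (2*x + 2*y) dx ∧ dy

For a 1-form omega = sum_i f_i dx_i, the exterior derivative is
  d(omega) = sum_{i < j} (∂f_j/∂x_i - ∂f_i/∂x_j) dx_i ∧ dx_j.
  coefficient of dx ∧ dy: ∂f_2/∂x - ∂f_1/∂y = ∂(x*(x + 2*y))/∂x - ∂(-1)/∂y = 2*x + 2*y
Assembling: d(omega) = (2*x + 2*y) dx ∧ dy.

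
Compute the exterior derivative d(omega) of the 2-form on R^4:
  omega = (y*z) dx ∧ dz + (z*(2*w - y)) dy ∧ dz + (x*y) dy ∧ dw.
d(omega) = (-z) dx ∧ dy ∧ dz + (2*z) dy ∧ dz ∧ dw + (y) dx ∧ dy ∧ dw

For a 2-form omega = sum_{i<j} g_{ij} dx_i ∧ dx_j, the exterior derivative is
  d(omega) = sum_{i<j} d(g_{ij}) ∧ dx_i ∧ dx_j = sum_{i<j, k} (∂g_{ij}/∂x_k) dx_k ∧ dx_i ∧ dx_j.
Expand each term, using dx_k ∧ dx_i ∧ dx_j = sgn(permutation) dx_{(a)} ∧ dx_{(b)} ∧ dx_{(c)} with (a < b < c) sorted:
  d(y*z) includes (∂/∂y)(y*z) dy = (z) dy, which multiplied by dx ∧ dz gives (-z) dx ∧ dy ∧ dz
  d(z*(2*w - y)) includes (∂/∂w)(z*(2*w - y)) dw = (2*z) dw, which multiplied by dy ∧ dz gives (2*z) dy ∧ dz ∧ dw
  d(x*y) includes (∂/∂x)(x*y) dx = (y) dx, which multiplied by dy ∧ dw gives (y) dx ∧ dy ∧ dw
Collecting like 3-forms: d(omega) = (-z) dx ∧ dy ∧ dz + (2*z) dy ∧ dz ∧ dw + (y) dx ∧ dy ∧ dw.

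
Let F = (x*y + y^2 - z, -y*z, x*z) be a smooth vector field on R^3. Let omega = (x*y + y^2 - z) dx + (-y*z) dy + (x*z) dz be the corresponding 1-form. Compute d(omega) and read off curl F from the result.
d(omega) = (y) dy ∧ dz + (-z - 1) dz ∧ dx + (-x - 2*y) dx ∧ dy; curl F = (y, -z - 1, -x - 2*y)

d omega = sum_{i<j} (∂f_j/∂x_i - ∂f_i/∂x_j) dx_i ∧ dx_j. Under the identification (dy ∧ dz, dz ∧ dx, dx ∧ dy) ↔ (e_x, e_y, e_z), the coefficients are exactly the components of curl F. Compute:
  ∂R/∂y - ∂Q/∂z = (0) - (-y) = y
  ∂P/∂z - ∂R/∂x = (-1) - (z) = -z - 1
  ∂Q/∂x - ∂P/∂y = (0) - (x + 2*y) = -x - 2*y.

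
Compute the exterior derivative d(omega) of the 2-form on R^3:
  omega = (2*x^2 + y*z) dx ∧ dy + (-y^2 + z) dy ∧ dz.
d(omega) = (y) dx ∧ dy ∧ dz

For a 2-form omega = sum_{i<j} g_{ij} dx_i ∧ dx_j, the exterior derivative is
  d(omega) = sum_{i<j} d(g_{ij}) ∧ dx_i ∧ dx_j = sum_{i<j, k} (∂g_{ij}/∂x_k) dx_k ∧ dx_i ∧ dx_j.
Expand each term, using dx_k ∧ dx_i ∧ dx_j = sgn(permutation) dx_{(a)} ∧ dx_{(b)} ∧ dx_{(c)} with (a < b < c) sorted:
  d(2*x^2 + y*z) includes (∂/∂z)(2*x^2 + y*z) dz = (y) dz, which multiplied by dx ∧ dy gives (y) dx ∧ dy ∧ dz
Collecting like 3-forms: d(omega) = (y) dx ∧ dy ∧ dz.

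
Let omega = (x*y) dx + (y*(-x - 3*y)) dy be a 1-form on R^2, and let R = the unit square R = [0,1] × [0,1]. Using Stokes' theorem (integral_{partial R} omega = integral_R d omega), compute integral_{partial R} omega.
integral_(partial R) omega = -1

Stokes: integral_partial_R omega = integral_R d omega with d omega = (∂Q/∂x - ∂P/∂y) dx ∧ dy.
  ∂Q/∂x = -y
  ∂P/∂y = x
  integrand = ∂Q/∂x - ∂P/∂y = -x - y.
Integrating over R: integral_0^1 integral_0^1 (-x - y) dx dy = -1.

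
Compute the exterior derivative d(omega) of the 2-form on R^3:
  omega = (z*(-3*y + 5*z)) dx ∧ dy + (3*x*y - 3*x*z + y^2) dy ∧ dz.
d(omega) = (7*z) dx ∧ dy ∧ dz

For a 2-form omega = sum_{i<j} g_{ij} dx_i ∧ dx_j, the exterior derivative is
  d(omega) = sum_{i<j} d(g_{ij}) ∧ dx_i ∧ dx_j = sum_{i<j, k} (∂g_{ij}/∂x_k) dx_k ∧ dx_i ∧ dx_j.
Expand each term, using dx_k ∧ dx_i ∧ dx_j = sgn(permutation) dx_{(a)} ∧ dx_{(b)} ∧ dx_{(c)} with (a < b < c) sorted:
  d(z*(-3*y + 5*z)) includes (∂/∂z)(z*(-3*y + 5*z)) dz = (-3*y + 10*z) dz, which multiplied by dx ∧ dy gives (-3*y + 10*z) dx ∧ dy ∧ dz
  d(3*x*y - 3*x*z + y^2) includes (∂/∂x)(3*x*y - 3*x*z + y^2) dx = (3*y - 3*z) dx, which multiplied by dy ∧ dz gives (3*y - 3*z) dx ∧ dy ∧ dz
Collecting like 3-forms: d(omega) = (7*z) dx ∧ dy ∧ dz.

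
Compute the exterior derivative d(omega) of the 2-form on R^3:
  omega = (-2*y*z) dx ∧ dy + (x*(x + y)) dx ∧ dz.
d(omega) = (-x - 2*y) dx ∧ dy ∧ dz

For a 2-form omega = sum_{i<j} g_{ij} dx_i ∧ dx_j, the exterior derivative is
  d(omega) = sum_{i<j} d(g_{ij}) ∧ dx_i ∧ dx_j = sum_{i<j, k} (∂g_{ij}/∂x_k) dx_k ∧ dx_i ∧ dx_j.
Expand each term, using dx_k ∧ dx_i ∧ dx_j = sgn(permutation) dx_{(a)} ∧ dx_{(b)} ∧ dx_{(c)} with (a < b < c) sorted:
  d(-2*y*z) includes (∂/∂z)(-2*y*z) dz = (-2*y) dz, which multiplied by dx ∧ dy gives (-2*y) dx ∧ dy ∧ dz
  d(x*(x + y)) includes (∂/∂y)(x*(x + y)) dy = (x) dy, which multiplied by dx ∧ dz gives (-x) dx ∧ dy ∧ dz
Collecting like 3-forms: d(omega) = (-x - 2*y) dx ∧ dy ∧ dz.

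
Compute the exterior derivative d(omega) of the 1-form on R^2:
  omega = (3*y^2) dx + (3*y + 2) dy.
d(omega) = (-6*y) dx ∧ dy

For a 1-form omega = sum_i f_i dx_i, the exterior derivative is
  d(omega) = sum_{i < j} (∂f_j/∂x_i - ∂f_i/∂x_j) dx_i ∧ dx_j.
  coefficient of dx ∧ dy: ∂f_2/∂x - ∂f_1/∂y = ∂(3*y + 2)/∂x - ∂(3*y^2)/∂y = -6*y
Assembling: d(omega) = (-6*y) dx ∧ dy.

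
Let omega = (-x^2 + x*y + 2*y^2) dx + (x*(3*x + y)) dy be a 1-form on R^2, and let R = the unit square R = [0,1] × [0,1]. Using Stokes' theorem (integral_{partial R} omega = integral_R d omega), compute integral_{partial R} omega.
integral_(partial R) omega = 1

Stokes: integral_partial_R omega = integral_R d omega with d omega = (∂Q/∂x - ∂P/∂y) dx ∧ dy.
  ∂Q/∂x = 6*x + y
  ∂P/∂y = x + 4*y
  integrand = ∂Q/∂x - ∂P/∂y = 5*x - 3*y.
Integrating over R: integral_0^1 integral_0^1 (5*x - 3*y) dx dy = 1.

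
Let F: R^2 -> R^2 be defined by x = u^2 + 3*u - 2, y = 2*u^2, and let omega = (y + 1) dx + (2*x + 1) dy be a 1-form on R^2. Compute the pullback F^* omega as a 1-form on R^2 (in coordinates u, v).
F^* omega = (12*u^3 + 30*u^2 - 10*u + 3) du

Using F^*(f dg) = (f ∘ F) d(g ∘ F), substitute each coordinate x_i by F_i(u, v) in f_i, and replace dx_i by d F_i = (∂F_i/∂u) du + (∂F_i/∂v) dv.
  For the x component: f_1(F) = 2*u^2 + 1; d F_1 = (2*u + 3) du + (0) dv
  For the y component: f_2(F) = 2*u^2 + 6*u - 3; d F_2 = (4*u) du + (0) dv
Combining and collecting du, dv coefficients:
  coeff of du: 12*u^3 + 30*u^2 - 10*u + 3
  coeff of dv: 0
F^* omega = (12*u^3 + 30*u^2 - 10*u + 3) du.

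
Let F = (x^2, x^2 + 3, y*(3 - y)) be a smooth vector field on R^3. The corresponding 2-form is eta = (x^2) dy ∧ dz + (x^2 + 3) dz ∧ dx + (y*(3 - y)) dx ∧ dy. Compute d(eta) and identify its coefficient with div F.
d(eta) = (2*x) dx ∧ dy ∧ dz; div F = 2*x

For a 2-form in R^3 of the form above, applying d gives a 3-form with coefficient ∂P/∂x + ∂Q/∂y + ∂R/∂z:
  ∂P/∂x = 2*x
  ∂Q/∂y = 0
  ∂R/∂z = 0
Sum = 2*x, which is exactly div F.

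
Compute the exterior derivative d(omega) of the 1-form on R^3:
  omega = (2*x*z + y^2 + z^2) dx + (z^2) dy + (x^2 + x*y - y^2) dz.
d(omega) = (-2*y) dx ∧ dy + (y - 2*z) dx ∧ dz + (x - 2*y - 2*z) dy ∧ dz

For a 1-form omega = sum_i f_i dx_i, the exterior derivative is
  d(omega) = sum_{i < j} (∂f_j/∂x_i - ∂f_i/∂x_j) dx_i ∧ dx_j.
  coefficient of dx ∧ dy: ∂f_2/∂x - ∂f_1/∂y = ∂(z^2)/∂x - ∂(2*x*z + y^2 + z^2)/∂y = -2*y
  coefficient of dx ∧ dz: ∂f_3/∂x - ∂f_1/∂z = ∂(x^2 + x*y - y^2)/∂x - ∂(2*x*z + y^2 + z^2)/∂z = y - 2*z
  coefficient of dy ∧ dz: ∂f_3/∂y - ∂f_2/∂z = ∂(x^2 + x*y - y^2)/∂y - ∂(z^2)/∂z = x - 2*y - 2*z
Assembling: d(omega) = (-2*y) dx ∧ dy + (y - 2*z) dx ∧ dz + (x - 2*y - 2*z) dy ∧ dz.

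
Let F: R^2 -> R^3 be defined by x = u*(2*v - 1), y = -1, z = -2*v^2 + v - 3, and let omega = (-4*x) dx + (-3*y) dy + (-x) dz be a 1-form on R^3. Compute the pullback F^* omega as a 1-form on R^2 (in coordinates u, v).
F^* omega = (4*u*(-4*v^2 + 4*v - 1)) du + (u*(-16*u*v + 8*u + 8*v^2 - 6*v + 1)) dv

Using F^*(f dg) = (f ∘ F) d(g ∘ F), substitute each coordinate x_i by F_i(u, v) in f_i, and replace dx_i by d F_i = (∂F_i/∂u) du + (∂F_i/∂v) dv.
  For the x component: f_1(F) = 4*u*(1 - 2*v); d F_1 = (2*v - 1) du + (2*u) dv
  For the y component: f_2(F) = 3; d F_2 = (0) du + (0) dv
  For the z component: f_3(F) = u*(1 - 2*v); d F_3 = (0) du + (1 - 4*v) dv
Combining and collecting du, dv coefficients:
  coeff of du: 4*u*(-4*v^2 + 4*v - 1)
  coeff of dv: u*(-16*u*v + 8*u + 8*v^2 - 6*v + 1)
F^* omega = (4*u*(-4*v^2 + 4*v - 1)) du + (u*(-16*u*v + 8*u + 8*v^2 - 6*v + 1)) dv.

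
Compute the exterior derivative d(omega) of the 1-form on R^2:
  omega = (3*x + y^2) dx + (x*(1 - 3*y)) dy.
d(omega) = (1 - 5*y) dx ∧ dy

For a 1-form omega = sum_i f_i dx_i, the exterior derivative is
  d(omega) = sum_{i < j} (∂f_j/∂x_i - ∂f_i/∂x_j) dx_i ∧ dx_j.
  coefficient of dx ∧ dy: ∂f_2/∂x - ∂f_1/∂y = ∂(x*(1 - 3*y))/∂x - ∂(3*x + y^2)/∂y = 1 - 5*y
Assembling: d(omega) = (1 - 5*y) dx ∧ dy.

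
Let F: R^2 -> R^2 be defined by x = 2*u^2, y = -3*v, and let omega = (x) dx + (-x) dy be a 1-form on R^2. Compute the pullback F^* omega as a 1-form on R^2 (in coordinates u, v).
F^* omega = (8*u^3) du + (6*u^2) dv

Using F^*(f dg) = (f ∘ F) d(g ∘ F), substitute each coordinate x_i by F_i(u, v) in f_i, and replace dx_i by d F_i = (∂F_i/∂u) du + (∂F_i/∂v) dv.
  For the x component: f_1(F) = 2*u^2; d F_1 = (4*u) du + (0) dv
  For the y component: f_2(F) = -2*u^2; d F_2 = (0) du + (-3) dv
Combining and collecting du, dv coefficients:
  coeff of du: 8*u^3
  coeff of dv: 6*u^2
F^* omega = (8*u^3) du + (6*u^2) dv.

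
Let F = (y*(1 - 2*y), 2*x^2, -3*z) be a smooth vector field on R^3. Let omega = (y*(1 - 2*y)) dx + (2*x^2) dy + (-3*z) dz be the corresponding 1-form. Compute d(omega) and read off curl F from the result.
d(omega) = (0) dy ∧ dz + (0) dz ∧ dx + (4*x + 4*y - 1) dx ∧ dy; curl F = (0, 0, 4*x + 4*y - 1)

d omega = sum_{i<j} (∂f_j/∂x_i - ∂f_i/∂x_j) dx_i ∧ dx_j. Under the identification (dy ∧ dz, dz ∧ dx, dx ∧ dy) ↔ (e_x, e_y, e_z), the coefficients are exactly the components of curl F. Compute:
  ∂R/∂y - ∂Q/∂z = (0) - (0) = 0
  ∂P/∂z - ∂R/∂x = (0) - (0) = 0
  ∂Q/∂x - ∂P/∂y = (4*x) - (1 - 4*y) = 4*x + 4*y - 1.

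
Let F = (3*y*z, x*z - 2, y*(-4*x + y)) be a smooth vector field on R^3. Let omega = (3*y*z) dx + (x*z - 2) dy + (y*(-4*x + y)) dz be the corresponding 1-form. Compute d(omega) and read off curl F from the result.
d(omega) = (-5*x + 2*y) dy ∧ dz + (7*y) dz ∧ dx + (-2*z) dx ∧ dy; curl F = (-5*x + 2*y, 7*y, -2*z)

d omega = sum_{i<j} (∂f_j/∂x_i - ∂f_i/∂x_j) dx_i ∧ dx_j. Under the identification (dy ∧ dz, dz ∧ dx, dx ∧ dy) ↔ (e_x, e_y, e_z), the coefficients are exactly the components of curl F. Compute:
  ∂R/∂y - ∂Q/∂z = (-4*x + 2*y) - (x) = -5*x + 2*y
  ∂P/∂z - ∂R/∂x = (3*y) - (-4*y) = 7*y
  ∂Q/∂x - ∂P/∂y = (z) - (3*z) = -2*z.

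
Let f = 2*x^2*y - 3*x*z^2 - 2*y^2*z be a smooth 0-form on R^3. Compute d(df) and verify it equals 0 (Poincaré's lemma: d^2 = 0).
d(df) = 0

Step 1: df = sum_i (∂f/∂x_i) dx_i = (4*x*y - 3*z^2) dx + (2*x^2 - 4*y*z) dy + (-6*x*z - 2*y^2) dz.
Step 2: Apply d again. Using the 1-form formula, the coefficient of dx ∧ dy in d(df) is ∂^2 f/∂x ∂y - ∂^2 f/∂y ∂x = (4*x) - (4*x) = 0 (equality of mixed partials for smooth f).
Similarly for dx ∧ dz and dy ∧ dz — all coefficients vanish. So d(df) = 0.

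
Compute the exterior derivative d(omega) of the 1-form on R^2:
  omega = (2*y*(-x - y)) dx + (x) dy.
d(omega) = (2*x + 4*y + 1) dx ∧ dy

For a 1-form omega = sum_i f_i dx_i, the exterior derivative is
  d(omega) = sum_{i < j} (∂f_j/∂x_i - ∂f_i/∂x_j) dx_i ∧ dx_j.
  coefficient of dx ∧ dy: ∂f_2/∂x - ∂f_1/∂y = ∂(x)/∂x - ∂(2*y*(-x - y))/∂y = 2*x + 4*y + 1
Assembling: d(omega) = (2*x + 4*y + 1) dx ∧ dy.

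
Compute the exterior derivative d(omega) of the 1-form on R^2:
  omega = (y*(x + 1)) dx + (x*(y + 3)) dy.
d(omega) = (-x + y + 2) dx ∧ dy

For a 1-form omega = sum_i f_i dx_i, the exterior derivative is
  d(omega) = sum_{i < j} (∂f_j/∂x_i - ∂f_i/∂x_j) dx_i ∧ dx_j.
  coefficient of dx ∧ dy: ∂f_2/∂x - ∂f_1/∂y = ∂(x*(y + 3))/∂x - ∂(y*(x + 1))/∂y = -x + y + 2
Assembling: d(omega) = (-x + y + 2) dx ∧ dy.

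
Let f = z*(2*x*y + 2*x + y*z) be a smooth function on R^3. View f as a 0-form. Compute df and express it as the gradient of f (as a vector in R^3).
df = (2*z*(y + 1)) dx + (z*(2*x + z)) dy + (2*x*y + 2*x + 2*y*z) dz; grad f = (2*z*(y + 1), z*(2*x + z), 2*x*y + 2*x + 2*y*z)

For a 0-form f, d f = (∂f/∂x) dx + (∂f/∂y) dy + (∂f/∂z) dz. The components of the vector representation are exactly the entries of grad f in Cartesian coordinates:
  ∂f/∂x = 2*z*(y + 1)
  ∂f/∂y = z*(2*x + z)
  ∂f/∂z = 2*x*y + 2*x + 2*y*z.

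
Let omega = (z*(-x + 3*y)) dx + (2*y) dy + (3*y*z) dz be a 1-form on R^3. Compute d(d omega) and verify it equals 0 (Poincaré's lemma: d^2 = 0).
d(d omega) = 0

Step 1: d omega = sum_{i<j} (∂f_j/∂x_i - ∂f_i/∂x_j) dx_i ∧ dx_j:
  coeff of dx ∧ dy: -3*z
  coeff of dx ∧ dz: x - 3*y
  coeff of dy ∧ dz: 3*z
Step 2: Apply d again to each 2-form coefficient. The only possible 3-form in R^3 is dx ∧ dy ∧ dz, with coefficient
  ∂(coeff of dy∧dz)/∂x - ∂(coeff of dx∧dz)/∂y + ∂(coeff of dx∧dy)/∂z
  = ∂/∂x (3*z) - ∂/∂y (x - 3*y) + ∂/∂z (-3*z).
Each of these terms simplifies to sums of mixed partials that cancel in pairs. The result is 0 (by equality of mixed partials for smooth functions — Schwarz / Clairaut).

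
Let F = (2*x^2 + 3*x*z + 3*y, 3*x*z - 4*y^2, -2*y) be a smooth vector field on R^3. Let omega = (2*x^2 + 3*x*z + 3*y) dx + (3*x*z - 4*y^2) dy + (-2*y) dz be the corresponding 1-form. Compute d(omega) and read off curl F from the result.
d(omega) = (-3*x - 2) dy ∧ dz + (3*x) dz ∧ dx + (3*z - 3) dx ∧ dy; curl F = (-3*x - 2, 3*x, 3*z - 3)

d omega = sum_{i<j} (∂f_j/∂x_i - ∂f_i/∂x_j) dx_i ∧ dx_j. Under the identification (dy ∧ dz, dz ∧ dx, dx ∧ dy) ↔ (e_x, e_y, e_z), the coefficients are exactly the components of curl F. Compute:
  ∂R/∂y - ∂Q/∂z = (-2) - (3*x) = -3*x - 2
  ∂P/∂z - ∂R/∂x = (3*x) - (0) = 3*x
  ∂Q/∂x - ∂P/∂y = (3*z) - (3) = 3*z - 3.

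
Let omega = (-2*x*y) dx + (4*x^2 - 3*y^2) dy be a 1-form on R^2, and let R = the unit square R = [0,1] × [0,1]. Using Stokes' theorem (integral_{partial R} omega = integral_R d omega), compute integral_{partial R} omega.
integral_(partial R) omega = 5

Stokes: integral_partial_R omega = integral_R d omega with d omega = (∂Q/∂x - ∂P/∂y) dx ∧ dy.
  ∂Q/∂x = 8*x
  ∂P/∂y = -2*x
  integrand = ∂Q/∂x - ∂P/∂y = 10*x.
Integrating over R: integral_0^1 integral_0^1 (10*x) dx dy = 5.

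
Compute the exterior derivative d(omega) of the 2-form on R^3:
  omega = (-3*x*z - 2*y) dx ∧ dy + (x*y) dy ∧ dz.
d(omega) = (-3*x + y) dx ∧ dy ∧ dz

For a 2-form omega = sum_{i<j} g_{ij} dx_i ∧ dx_j, the exterior derivative is
  d(omega) = sum_{i<j} d(g_{ij}) ∧ dx_i ∧ dx_j = sum_{i<j, k} (∂g_{ij}/∂x_k) dx_k ∧ dx_i ∧ dx_j.
Expand each term, using dx_k ∧ dx_i ∧ dx_j = sgn(permutation) dx_{(a)} ∧ dx_{(b)} ∧ dx_{(c)} with (a < b < c) sorted:
  d(-3*x*z - 2*y) includes (∂/∂z)(-3*x*z - 2*y) dz = (-3*x) dz, which multiplied by dx ∧ dy gives (-3*x) dx ∧ dy ∧ dz
  d(x*y) includes (∂/∂x)(x*y) dx = (y) dx, which multiplied by dy ∧ dz gives (y) dx ∧ dy ∧ dz
Collecting like 3-forms: d(omega) = (-3*x + y) dx ∧ dy ∧ dz.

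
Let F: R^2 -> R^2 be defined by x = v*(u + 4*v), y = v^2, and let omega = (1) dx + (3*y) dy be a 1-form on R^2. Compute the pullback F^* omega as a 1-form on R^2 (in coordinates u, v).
F^* omega = (v) du + (u + 6*v^3 + 8*v) dv

Using F^*(f dg) = (f ∘ F) d(g ∘ F), substitute each coordinate x_i by F_i(u, v) in f_i, and replace dx_i by d F_i = (∂F_i/∂u) du + (∂F_i/∂v) dv.
  For the x component: f_1(F) = 1; d F_1 = (v) du + (u + 8*v) dv
  For the y component: f_2(F) = 3*v^2; d F_2 = (0) du + (2*v) dv
Combining and collecting du, dv coefficients:
  coeff of du: v
  coeff of dv: u + 6*v^3 + 8*v
F^* omega = (v) du + (u + 6*v^3 + 8*v) dv.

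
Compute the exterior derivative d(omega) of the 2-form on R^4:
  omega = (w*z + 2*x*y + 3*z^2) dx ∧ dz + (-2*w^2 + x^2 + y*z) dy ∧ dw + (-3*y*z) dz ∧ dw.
d(omega) = (-2*x) dx ∧ dy ∧ dz + (z) dx ∧ dz ∧ dw + (2*x) dx ∧ dy ∧ dw + (-y - 3*z) dy ∧ dz ∧ dw

For a 2-form omega = sum_{i<j} g_{ij} dx_i ∧ dx_j, the exterior derivative is
  d(omega) = sum_{i<j} d(g_{ij}) ∧ dx_i ∧ dx_j = sum_{i<j, k} (∂g_{ij}/∂x_k) dx_k ∧ dx_i ∧ dx_j.
Expand each term, using dx_k ∧ dx_i ∧ dx_j = sgn(permutation) dx_{(a)} ∧ dx_{(b)} ∧ dx_{(c)} with (a < b < c) sorted:
  d(w*z + 2*x*y + 3*z^2) includes (∂/∂y)(w*z + 2*x*y + 3*z^2) dy = (2*x) dy, which multiplied by dx ∧ dz gives (-2*x) dx ∧ dy ∧ dz
  d(w*z + 2*x*y + 3*z^2) includes (∂/∂w)(w*z + 2*x*y + 3*z^2) dw = (z) dw, which multiplied by dx ∧ dz gives (z) dx ∧ dz ∧ dw
  d(-2*w^2 + x^2 + y*z) includes (∂/∂x)(-2*w^2 + x^2 + y*z) dx = (2*x) dx, which multiplied by dy ∧ dw gives (2*x) dx ∧ dy ∧ dw
  d(-2*w^2 + x^2 + y*z) includes (∂/∂z)(-2*w^2 + x^2 + y*z) dz = (y) dz, which multiplied by dy ∧ dw gives (-y) dy ∧ dz ∧ dw
  d(-3*y*z) includes (∂/∂y)(-3*y*z) dy = (-3*z) dy, which multiplied by dz ∧ dw gives (-3*z) dy ∧ dz ∧ dw
Collecting like 3-forms: d(omega) = (-2*x) dx ∧ dy ∧ dz + (z) dx ∧ dz ∧ dw + (2*x) dx ∧ dy ∧ dw + (-y - 3*z) dy ∧ dz ∧ dw.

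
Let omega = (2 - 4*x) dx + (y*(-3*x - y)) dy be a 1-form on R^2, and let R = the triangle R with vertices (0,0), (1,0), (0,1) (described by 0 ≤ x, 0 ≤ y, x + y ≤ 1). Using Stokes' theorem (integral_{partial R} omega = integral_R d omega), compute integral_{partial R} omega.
integral_(partial R) omega = -1/2

Stokes: integral_partial_R omega = integral_R d omega with d omega = (∂Q/∂x - ∂P/∂y) dx ∧ dy.
  ∂Q/∂x = -3*y
  ∂P/∂y = 0
  integrand = ∂Q/∂x - ∂P/∂y = -3*y.
Integrating over R: integral_0^1 integral_0^{1-x} (-3*y) dy dx = -1/2.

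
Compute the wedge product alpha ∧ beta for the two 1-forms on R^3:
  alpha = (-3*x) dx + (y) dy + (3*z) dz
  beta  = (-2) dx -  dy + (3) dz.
alpha ∧ beta = (3*x + 2*y) dx ∧ dy + (-9*x + 6*z) dx ∧ dz + (3*y + 3*z) dy ∧ dz

Distribute the wedge, using dx_i ∧ dx_j = -dx_j ∧ dx_i and dx_i ∧ dx_i = 0. For each pair (i, j) with i < j, the coefficient of dx_i ∧ dx_j in alpha ∧ beta is (alpha_i * beta_j - alpha_j * beta_i). Collecting: alpha ∧ beta = (3*x + 2*y) dx ∧ dy + (-9*x + 6*z) dx ∧ dz + (3*y + 3*z) dy ∧ dz.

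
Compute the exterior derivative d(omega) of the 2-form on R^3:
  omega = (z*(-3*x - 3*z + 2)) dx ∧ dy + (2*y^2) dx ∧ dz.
d(omega) = (-3*x - 4*y - 6*z + 2) dx ∧ dy ∧ dz

For a 2-form omega = sum_{i<j} g_{ij} dx_i ∧ dx_j, the exterior derivative is
  d(omega) = sum_{i<j} d(g_{ij}) ∧ dx_i ∧ dx_j = sum_{i<j, k} (∂g_{ij}/∂x_k) dx_k ∧ dx_i ∧ dx_j.
Expand each term, using dx_k ∧ dx_i ∧ dx_j = sgn(permutation) dx_{(a)} ∧ dx_{(b)} ∧ dx_{(c)} with (a < b < c) sorted:
  d(z*(-3*x - 3*z + 2)) includes (∂/∂z)(z*(-3*x - 3*z + 2)) dz = (-3*x - 6*z + 2) dz, which multiplied by dx ∧ dy gives (-3*x - 6*z + 2) dx ∧ dy ∧ dz
  d(2*y^2) includes (∂/∂y)(2*y^2) dy = (4*y) dy, which multiplied by dx ∧ dz gives (-4*y) dx ∧ dy ∧ dz
Collecting like 3-forms: d(omega) = (-3*x - 4*y - 6*z + 2) dx ∧ dy ∧ dz.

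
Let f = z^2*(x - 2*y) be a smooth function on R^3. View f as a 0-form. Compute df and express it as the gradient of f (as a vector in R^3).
df = (z^2) dx + (-2*z^2) dy + (2*z*(x - 2*y)) dz; grad f = (z^2, -2*z^2, 2*z*(x - 2*y))

For a 0-form f, d f = (∂f/∂x) dx + (∂f/∂y) dy + (∂f/∂z) dz. The components of the vector representation are exactly the entries of grad f in Cartesian coordinates:
  ∂f/∂x = z^2
  ∂f/∂y = -2*z^2
  ∂f/∂z = 2*z*(x - 2*y).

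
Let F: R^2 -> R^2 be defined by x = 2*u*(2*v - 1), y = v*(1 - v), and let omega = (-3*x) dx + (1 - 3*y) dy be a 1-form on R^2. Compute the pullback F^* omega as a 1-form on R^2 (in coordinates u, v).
F^* omega = (12*u*(-4*v^2 + 4*v - 1)) du + (-48*u^2*v + 24*u^2 - 6*v^3 + 9*v^2 - 5*v + 1) dv

Using F^*(f dg) = (f ∘ F) d(g ∘ F), substitute each coordinate x_i by F_i(u, v) in f_i, and replace dx_i by d F_i = (∂F_i/∂u) du + (∂F_i/∂v) dv.
  For the x component: f_1(F) = 6*u*(1 - 2*v); d F_1 = (4*v - 2) du + (4*u) dv
  For the y component: f_2(F) = 3*v^2 - 3*v + 1; d F_2 = (0) du + (1 - 2*v) dv
Combining and collecting du, dv coefficients:
  coeff of du: 12*u*(-4*v^2 + 4*v - 1)
  coeff of dv: -48*u^2*v + 24*u^2 - 6*v^3 + 9*v^2 - 5*v + 1
F^* omega = (12*u*(-4*v^2 + 4*v - 1)) du + (-48*u^2*v + 24*u^2 - 6*v^3 + 9*v^2 - 5*v + 1) dv.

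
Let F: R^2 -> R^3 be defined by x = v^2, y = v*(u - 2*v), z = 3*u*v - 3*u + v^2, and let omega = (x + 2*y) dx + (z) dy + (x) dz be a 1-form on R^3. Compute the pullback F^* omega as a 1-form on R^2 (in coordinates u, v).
F^* omega = (v*(3*u*v - 3*u + 4*v^2 - 3*v)) du + (3*u^2*v - 3*u^2 - 4*u*v^2 + 12*u*v - 8*v^3) dv

Using F^*(f dg) = (f ∘ F) d(g ∘ F), substitute each coordinate x_i by F_i(u, v) in f_i, and replace dx_i by d F_i = (∂F_i/∂u) du + (∂F_i/∂v) dv.
  For the x component: f_1(F) = v*(2*u - 3*v); d F_1 = (0) du + (2*v) dv
  For the y component: f_2(F) = 3*u*v - 3*u + v^2; d F_2 = (v) du + (u - 4*v) dv
  For the z component: f_3(F) = v^2; d F_3 = (3*v - 3) du + (3*u + 2*v) dv
Combining and collecting du, dv coefficients:
  coeff of du: v*(3*u*v - 3*u + 4*v^2 - 3*v)
  coeff of dv: 3*u^2*v - 3*u^2 - 4*u*v^2 + 12*u*v - 8*v^3
F^* omega = (v*(3*u*v - 3*u + 4*v^2 - 3*v)) du + (3*u^2*v - 3*u^2 - 4*u*v^2 + 12*u*v - 8*v^3) dv.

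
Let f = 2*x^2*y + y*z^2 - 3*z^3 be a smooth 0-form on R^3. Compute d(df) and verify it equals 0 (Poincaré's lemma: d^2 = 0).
d(df) = 0

Step 1: df = sum_i (∂f/∂x_i) dx_i = (4*x*y) dx + (2*x^2 + z^2) dy + (z*(2*y - 9*z)) dz.
Step 2: Apply d again. Using the 1-form formula, the coefficient of dx ∧ dy in d(df) is ∂^2 f/∂x ∂y - ∂^2 f/∂y ∂x = (4*x) - (4*x) = 0 (equality of mixed partials for smooth f).
Similarly for dx ∧ dz and dy ∧ dz — all coefficients vanish. So d(df) = 0.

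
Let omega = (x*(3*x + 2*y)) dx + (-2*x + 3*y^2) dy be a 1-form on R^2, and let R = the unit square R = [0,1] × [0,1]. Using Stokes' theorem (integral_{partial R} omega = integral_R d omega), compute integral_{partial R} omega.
integral_(partial R) omega = -3

Stokes: integral_partial_R omega = integral_R d omega with d omega = (∂Q/∂x - ∂P/∂y) dx ∧ dy.
  ∂Q/∂x = -2
  ∂P/∂y = 2*x
  integrand = ∂Q/∂x - ∂P/∂y = -2*x - 2.
Integrating over R: integral_0^1 integral_0^1 (-2*x - 2) dx dy = -3.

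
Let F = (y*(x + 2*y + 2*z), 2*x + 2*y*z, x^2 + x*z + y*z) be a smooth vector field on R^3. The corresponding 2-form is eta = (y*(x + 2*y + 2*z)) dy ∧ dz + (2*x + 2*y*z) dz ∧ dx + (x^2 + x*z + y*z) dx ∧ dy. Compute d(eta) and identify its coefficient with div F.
d(eta) = (x + 2*y + 2*z) dx ∧ dy ∧ dz; div F = x + 2*y + 2*z

For a 2-form in R^3 of the form above, applying d gives a 3-form with coefficient ∂P/∂x + ∂Q/∂y + ∂R/∂z:
  ∂P/∂x = y
  ∂Q/∂y = 2*z
  ∂R/∂z = x + y
Sum = x + 2*y + 2*z, which is exactly div F.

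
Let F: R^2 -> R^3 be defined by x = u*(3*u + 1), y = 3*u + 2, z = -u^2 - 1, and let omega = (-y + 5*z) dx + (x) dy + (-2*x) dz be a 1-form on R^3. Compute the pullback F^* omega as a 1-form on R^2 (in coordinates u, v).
F^* omega = (-18*u^3 - 10*u^2 - 42*u - 7) du

Using F^*(f dg) = (f ∘ F) d(g ∘ F), substitute each coordinate x_i by F_i(u, v) in f_i, and replace dx_i by d F_i = (∂F_i/∂u) du + (∂F_i/∂v) dv.
  For the x component: f_1(F) = -5*u^2 - 3*u - 7; d F_1 = (6*u + 1) du + (0) dv
  For the y component: f_2(F) = u*(3*u + 1); d F_2 = (3) du + (0) dv
  For the z component: f_3(F) = 2*u*(-3*u - 1); d F_3 = (-2*u) du + (0) dv
Combining and collecting du, dv coefficients:
  coeff of du: -18*u^3 - 10*u^2 - 42*u - 7
  coeff of dv: 0
F^* omega = (-18*u^3 - 10*u^2 - 42*u - 7) du.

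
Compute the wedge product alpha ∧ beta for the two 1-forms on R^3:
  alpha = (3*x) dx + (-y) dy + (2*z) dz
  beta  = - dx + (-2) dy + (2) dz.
alpha ∧ beta = (-6*x - y) dx ∧ dy + (6*x + 2*z) dx ∧ dz + (-2*y + 4*z) dy ∧ dz

Distribute the wedge, using dx_i ∧ dx_j = -dx_j ∧ dx_i and dx_i ∧ dx_i = 0. For each pair (i, j) with i < j, the coefficient of dx_i ∧ dx_j in alpha ∧ beta is (alpha_i * beta_j - alpha_j * beta_i). Collecting: alpha ∧ beta = (-6*x - y) dx ∧ dy + (6*x + 2*z) dx ∧ dz + (-2*y + 4*z) dy ∧ dz.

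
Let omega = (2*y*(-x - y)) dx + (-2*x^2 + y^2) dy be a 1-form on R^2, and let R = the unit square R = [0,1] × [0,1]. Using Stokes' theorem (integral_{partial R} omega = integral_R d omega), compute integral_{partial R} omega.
integral_(partial R) omega = 1

Stokes: integral_partial_R omega = integral_R d omega with d omega = (∂Q/∂x - ∂P/∂y) dx ∧ dy.
  ∂Q/∂x = -4*x
  ∂P/∂y = -2*x - 4*y
  integrand = ∂Q/∂x - ∂P/∂y = -2*x + 4*y.
Integrating over R: integral_0^1 integral_0^1 (-2*x + 4*y) dx dy = 1.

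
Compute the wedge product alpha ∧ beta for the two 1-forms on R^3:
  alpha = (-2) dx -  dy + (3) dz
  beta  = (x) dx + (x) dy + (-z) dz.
alpha ∧ beta = (-x) dx ∧ dy + (-3*x + 2*z) dx ∧ dz + (-3*x + z) dy ∧ dz

Distribute the wedge, using dx_i ∧ dx_j = -dx_j ∧ dx_i and dx_i ∧ dx_i = 0. For each pair (i, j) with i < j, the coefficient of dx_i ∧ dx_j in alpha ∧ beta is (alpha_i * beta_j - alpha_j * beta_i). Collecting: alpha ∧ beta = (-x) dx ∧ dy + (-3*x + 2*z) dx ∧ dz + (-3*x + z) dy ∧ dz.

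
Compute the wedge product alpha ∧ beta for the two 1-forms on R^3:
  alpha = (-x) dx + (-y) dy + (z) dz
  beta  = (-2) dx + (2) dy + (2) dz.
alpha ∧ beta = (-2*x - 2*y) dx ∧ dy + (-2*x + 2*z) dx ∧ dz + (-2*y - 2*z) dy ∧ dz

Distribute the wedge, using dx_i ∧ dx_j = -dx_j ∧ dx_i and dx_i ∧ dx_i = 0. For each pair (i, j) with i < j, the coefficient of dx_i ∧ dx_j in alpha ∧ beta is (alpha_i * beta_j - alpha_j * beta_i). Collecting: alpha ∧ beta = (-2*x - 2*y) dx ∧ dy + (-2*x + 2*z) dx ∧ dz + (-2*y - 2*z) dy ∧ dz.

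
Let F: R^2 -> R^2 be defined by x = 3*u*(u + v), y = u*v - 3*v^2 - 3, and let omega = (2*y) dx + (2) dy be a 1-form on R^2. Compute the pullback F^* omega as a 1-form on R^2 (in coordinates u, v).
F^* omega = (12*u^2*v - 30*u*v^2 - 36*u - 18*v^3 - 16*v) du + (6*u^2*v - 18*u*v^2 - 16*u - 12*v) dv

Using F^*(f dg) = (f ∘ F) d(g ∘ F), substitute each coordinate x_i by F_i(u, v) in f_i, and replace dx_i by d F_i = (∂F_i/∂u) du + (∂F_i/∂v) dv.
  For the x component: f_1(F) = 2*u*v - 6*v^2 - 6; d F_1 = (6*u + 3*v) du + (3*u) dv
  For the y component: f_2(F) = 2; d F_2 = (v) du + (u - 6*v) dv
Combining and collecting du, dv coefficients:
  coeff of du: 12*u^2*v - 30*u*v^2 - 36*u - 18*v^3 - 16*v
  coeff of dv: 6*u^2*v - 18*u*v^2 - 16*u - 12*v
F^* omega = (12*u^2*v - 30*u*v^2 - 36*u - 18*v^3 - 16*v) du + (6*u^2*v - 18*u*v^2 - 16*u - 12*v) dv.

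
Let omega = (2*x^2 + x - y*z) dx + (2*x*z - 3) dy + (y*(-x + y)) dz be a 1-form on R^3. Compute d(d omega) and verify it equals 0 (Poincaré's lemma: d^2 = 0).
d(d omega) = 0

Step 1: d omega = sum_{i<j} (∂f_j/∂x_i - ∂f_i/∂x_j) dx_i ∧ dx_j:
  coeff of dx ∧ dy: 3*z
  coeff of dx ∧ dz: 0
  coeff of dy ∧ dz: -3*x + 2*y
Step 2: Apply d again to each 2-form coefficient. The only possible 3-form in R^3 is dx ∧ dy ∧ dz, with coefficient
  ∂(coeff of dy∧dz)/∂x - ∂(coeff of dx∧dz)/∂y + ∂(coeff of dx∧dy)/∂z
  = ∂/∂x (-3*x + 2*y) - ∂/∂y (0) + ∂/∂z (3*z).
Each of these terms simplifies to sums of mixed partials that cancel in pairs. The result is 0 (by equality of mixed partials for smooth functions — Schwarz / Clairaut).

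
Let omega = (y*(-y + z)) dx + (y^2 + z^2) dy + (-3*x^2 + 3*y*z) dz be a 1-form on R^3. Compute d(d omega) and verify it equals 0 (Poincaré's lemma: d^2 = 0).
d(d omega) = 0

Step 1: d omega = sum_{i<j} (∂f_j/∂x_i - ∂f_i/∂x_j) dx_i ∧ dx_j:
  coeff of dx ∧ dy: 2*y - z
  coeff of dx ∧ dz: -6*x - y
  coeff of dy ∧ dz: z
Step 2: Apply d again to each 2-form coefficient. The only possible 3-form in R^3 is dx ∧ dy ∧ dz, with coefficient
  ∂(coeff of dy∧dz)/∂x - ∂(coeff of dx∧dz)/∂y + ∂(coeff of dx∧dy)/∂z
  = ∂/∂x (z) - ∂/∂y (-6*x - y) + ∂/∂z (2*y - z).
Each of these terms simplifies to sums of mixed partials that cancel in pairs. The result is 0 (by equality of mixed partials for smooth functions — Schwarz / Clairaut).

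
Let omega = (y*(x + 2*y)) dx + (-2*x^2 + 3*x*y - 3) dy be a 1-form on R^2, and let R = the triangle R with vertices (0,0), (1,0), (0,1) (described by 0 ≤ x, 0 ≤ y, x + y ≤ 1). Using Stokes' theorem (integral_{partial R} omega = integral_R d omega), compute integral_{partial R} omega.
integral_(partial R) omega = -1

Stokes: integral_partial_R omega = integral_R d omega with d omega = (∂Q/∂x - ∂P/∂y) dx ∧ dy.
  ∂Q/∂x = -4*x + 3*y
  ∂P/∂y = x + 4*y
  integrand = ∂Q/∂x - ∂P/∂y = -5*x - y.
Integrating over R: integral_0^1 integral_0^{1-x} (-5*x - y) dy dx = -1.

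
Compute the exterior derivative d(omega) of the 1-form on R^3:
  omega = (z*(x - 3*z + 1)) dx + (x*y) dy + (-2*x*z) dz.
d(omega) = (y) dx ∧ dy + (-x + 4*z - 1) dx ∧ dz

For a 1-form omega = sum_i f_i dx_i, the exterior derivative is
  d(omega) = sum_{i < j} (∂f_j/∂x_i - ∂f_i/∂x_j) dx_i ∧ dx_j.
  coefficient of dx ∧ dy: ∂f_2/∂x - ∂f_1/∂y = ∂(x*y)/∂x - ∂(z*(x - 3*z + 1))/∂y = y
  coefficient of dx ∧ dz: ∂f_3/∂x - ∂f_1/∂z = ∂(-2*x*z)/∂x - ∂(z*(x - 3*z + 1))/∂z = -x + 4*z - 1
Assembling: d(omega) = (y) dx ∧ dy + (-x + 4*z - 1) dx ∧ dz.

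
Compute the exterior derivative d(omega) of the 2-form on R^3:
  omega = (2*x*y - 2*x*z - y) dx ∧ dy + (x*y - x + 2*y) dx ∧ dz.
d(omega) = (-3*x - 2) dx ∧ dy ∧ dz

For a 2-form omega = sum_{i<j} g_{ij} dx_i ∧ dx_j, the exterior derivative is
  d(omega) = sum_{i<j} d(g_{ij}) ∧ dx_i ∧ dx_j = sum_{i<j, k} (∂g_{ij}/∂x_k) dx_k ∧ dx_i ∧ dx_j.
Expand each term, using dx_k ∧ dx_i ∧ dx_j = sgn(permutation) dx_{(a)} ∧ dx_{(b)} ∧ dx_{(c)} with (a < b < c) sorted:
  d(2*x*y - 2*x*z - y) includes (∂/∂z)(2*x*y - 2*x*z - y) dz = (-2*x) dz, which multiplied by dx ∧ dy gives (-2*x) dx ∧ dy ∧ dz
  d(x*y - x + 2*y) includes (∂/∂y)(x*y - x + 2*y) dy = (x + 2) dy, which multiplied by dx ∧ dz gives (-x - 2) dx ∧ dy ∧ dz
Collecting like 3-forms: d(omega) = (-3*x - 2) dx ∧ dy ∧ dz.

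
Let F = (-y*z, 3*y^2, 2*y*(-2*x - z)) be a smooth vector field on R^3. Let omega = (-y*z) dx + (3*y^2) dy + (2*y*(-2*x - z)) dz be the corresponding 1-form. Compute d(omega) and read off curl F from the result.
d(omega) = (-4*x - 2*z) dy ∧ dz + (3*y) dz ∧ dx + (z) dx ∧ dy; curl F = (-4*x - 2*z, 3*y, z)

d omega = sum_{i<j} (∂f_j/∂x_i - ∂f_i/∂x_j) dx_i ∧ dx_j. Under the identification (dy ∧ dz, dz ∧ dx, dx ∧ dy) ↔ (e_x, e_y, e_z), the coefficients are exactly the components of curl F. Compute:
  ∂R/∂y - ∂Q/∂z = (-4*x - 2*z) - (0) = -4*x - 2*z
  ∂P/∂z - ∂R/∂x = (-y) - (-4*y) = 3*y
  ∂Q/∂x - ∂P/∂y = (0) - (-z) = z.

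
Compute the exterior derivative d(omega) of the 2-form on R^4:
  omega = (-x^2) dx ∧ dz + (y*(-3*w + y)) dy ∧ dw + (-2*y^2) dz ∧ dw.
d(omega) = (-4*y) dy ∧ dz ∧ dw

For a 2-form omega = sum_{i<j} g_{ij} dx_i ∧ dx_j, the exterior derivative is
  d(omega) = sum_{i<j} d(g_{ij}) ∧ dx_i ∧ dx_j = sum_{i<j, k} (∂g_{ij}/∂x_k) dx_k ∧ dx_i ∧ dx_j.
Expand each term, using dx_k ∧ dx_i ∧ dx_j = sgn(permutation) dx_{(a)} ∧ dx_{(b)} ∧ dx_{(c)} with (a < b < c) sorted:
  d(-2*y^2) includes (∂/∂y)(-2*y^2) dy = (-4*y) dy, which multiplied by dz ∧ dw gives (-4*y) dy ∧ dz ∧ dw
Collecting like 3-forms: d(omega) = (-4*y) dy ∧ dz ∧ dw.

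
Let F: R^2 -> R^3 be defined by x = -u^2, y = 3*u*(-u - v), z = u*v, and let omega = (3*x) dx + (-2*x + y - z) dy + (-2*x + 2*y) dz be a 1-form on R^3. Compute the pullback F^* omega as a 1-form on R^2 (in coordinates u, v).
F^* omega = (u*(12*u^2 + 23*u*v + 6*v^2)) du + (u^2*(-u + 6*v)) dv

Using F^*(f dg) = (f ∘ F) d(g ∘ F), substitute each coordinate x_i by F_i(u, v) in f_i, and replace dx_i by d F_i = (∂F_i/∂u) du + (∂F_i/∂v) dv.
  For the x component: f_1(F) = -3*u^2; d F_1 = (-2*u) du + (0) dv
  For the y component: f_2(F) = u*(-u - 4*v); d F_2 = (-6*u - 3*v) du + (-3*u) dv
  For the z component: f_3(F) = 2*u*(-2*u - 3*v); d F_3 = (v) du + (u) dv
Combining and collecting du, dv coefficients:
  coeff of du: u*(12*u^2 + 23*u*v + 6*v^2)
  coeff of dv: u^2*(-u + 6*v)
F^* omega = (u*(12*u^2 + 23*u*v + 6*v^2)) du + (u^2*(-u + 6*v)) dv.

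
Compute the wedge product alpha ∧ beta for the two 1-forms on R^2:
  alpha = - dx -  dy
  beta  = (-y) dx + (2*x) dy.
alpha ∧ beta = (-2*x - y) dx ∧ dy

Distribute the wedge, using dx_i ∧ dx_j = -dx_j ∧ dx_i and dx_i ∧ dx_i = 0. For each pair (i, j) with i < j, the coefficient of dx_i ∧ dx_j in alpha ∧ beta is (alpha_i * beta_j - alpha_j * beta_i). Collecting: alpha ∧ beta = (-2*x - y) dx ∧ dy.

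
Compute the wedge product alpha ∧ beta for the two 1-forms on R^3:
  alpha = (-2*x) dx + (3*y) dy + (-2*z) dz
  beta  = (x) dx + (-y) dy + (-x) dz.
alpha ∧ beta = (-x*y) dx ∧ dy + (2*x*(x + z)) dx ∧ dz + (-y*(3*x + 2*z)) dy ∧ dz

Distribute the wedge, using dx_i ∧ dx_j = -dx_j ∧ dx_i and dx_i ∧ dx_i = 0. For each pair (i, j) with i < j, the coefficient of dx_i ∧ dx_j in alpha ∧ beta is (alpha_i * beta_j - alpha_j * beta_i). Collecting: alpha ∧ beta = (-x*y) dx ∧ dy + (2*x*(x + z)) dx ∧ dz + (-y*(3*x + 2*z)) dy ∧ dz.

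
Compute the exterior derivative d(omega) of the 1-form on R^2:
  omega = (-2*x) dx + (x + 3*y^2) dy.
d(omega) = (1) dx ∧ dy

For a 1-form omega = sum_i f_i dx_i, the exterior derivative is
  d(omega) = sum_{i < j} (∂f_j/∂x_i - ∂f_i/∂x_j) dx_i ∧ dx_j.
  coefficient of dx ∧ dy: ∂f_2/∂x - ∂f_1/∂y = ∂(x + 3*y^2)/∂x - ∂(-2*x)/∂y = 1
Assembling: d(omega) = (1) dx ∧ dy.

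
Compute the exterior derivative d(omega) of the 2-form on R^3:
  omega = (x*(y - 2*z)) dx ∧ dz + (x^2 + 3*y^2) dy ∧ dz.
d(omega) = (x) dx ∧ dy ∧ dz

For a 2-form omega = sum_{i<j} g_{ij} dx_i ∧ dx_j, the exterior derivative is
  d(omega) = sum_{i<j} d(g_{ij}) ∧ dx_i ∧ dx_j = sum_{i<j, k} (∂g_{ij}/∂x_k) dx_k ∧ dx_i ∧ dx_j.
Expand each term, using dx_k ∧ dx_i ∧ dx_j = sgn(permutation) dx_{(a)} ∧ dx_{(b)} ∧ dx_{(c)} with (a < b < c) sorted:
  d(x*(y - 2*z)) includes (∂/∂y)(x*(y - 2*z)) dy = (x) dy, which multiplied by dx ∧ dz gives (-x) dx ∧ dy ∧ dz
  d(x^2 + 3*y^2) includes (∂/∂x)(x^2 + 3*y^2) dx = (2*x) dx, which multiplied by dy ∧ dz gives (2*x) dx ∧ dy ∧ dz
Collecting like 3-forms: d(omega) = (x) dx ∧ dy ∧ dz.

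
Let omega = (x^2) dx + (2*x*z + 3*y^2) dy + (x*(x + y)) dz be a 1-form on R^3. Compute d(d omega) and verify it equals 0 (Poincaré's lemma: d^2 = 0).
d(d omega) = 0

Step 1: d omega = sum_{i<j} (∂f_j/∂x_i - ∂f_i/∂x_j) dx_i ∧ dx_j:
  coeff of dx ∧ dy: 2*z
  coeff of dx ∧ dz: 2*x + y
  coeff of dy ∧ dz: -x
Step 2: Apply d again to each 2-form coefficient. The only possible 3-form in R^3 is dx ∧ dy ∧ dz, with coefficient
  ∂(coeff of dy∧dz)/∂x - ∂(coeff of dx∧dz)/∂y + ∂(coeff of dx∧dy)/∂z
  = ∂/∂x (-x) - ∂/∂y (2*x + y) + ∂/∂z (2*z).
Each of these terms simplifies to sums of mixed partials that cancel in pairs. The result is 0 (by equality of mixed partials for smooth functions — Schwarz / Clairaut).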